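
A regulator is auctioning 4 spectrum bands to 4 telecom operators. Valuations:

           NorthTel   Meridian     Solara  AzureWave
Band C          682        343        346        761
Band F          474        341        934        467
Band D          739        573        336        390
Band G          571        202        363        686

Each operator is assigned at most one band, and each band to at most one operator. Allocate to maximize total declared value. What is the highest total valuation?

This is the linear assignment problem.
Optimal: NorthTel→Band C ($682M), Meridian→Band D ($573M), Solara→Band F ($934M), AzureWave→Band G ($686M) — total 682+573+934+686 = $2875M.
Row-greedy (each operator in turn takes its best remaining band) gives $2702M, worse by 173.
No other one-to-one assignment exceeds $2875M.

Maximum total: $2875M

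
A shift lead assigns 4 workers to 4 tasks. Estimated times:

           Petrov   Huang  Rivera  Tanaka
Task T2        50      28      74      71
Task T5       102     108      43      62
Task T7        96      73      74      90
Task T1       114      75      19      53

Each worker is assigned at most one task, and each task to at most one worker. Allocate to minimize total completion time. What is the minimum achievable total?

This is the linear assignment problem.
Optimal: Petrov→Task T2 (50 min), Huang→Task T7 (73 min), Rivera→Task T1 (19 min), Tanaka→Task T5 (62 min) — total 50+73+19+62 = 204 min.
Min-entry greedy (repeatedly take the single cheapest remaining cell) gives 205 min, worse by 1.
Next-best assignment: Petrov→Task T7, Huang→Task T2, Rivera→Task T1, Tanaka→Task T5 = 205 min.
Every other assignment is strictly worse.

Min total: 204 min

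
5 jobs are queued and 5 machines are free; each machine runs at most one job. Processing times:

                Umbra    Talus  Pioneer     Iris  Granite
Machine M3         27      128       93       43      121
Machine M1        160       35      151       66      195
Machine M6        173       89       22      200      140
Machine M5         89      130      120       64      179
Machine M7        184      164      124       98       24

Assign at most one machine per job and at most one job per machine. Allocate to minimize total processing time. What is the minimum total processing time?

This is the linear assignment problem.
Optimal: Umbra→Machine M3 (27 min), Talus→Machine M1 (35 min), Pioneer→Machine M6 (22 min), Iris→Machine M5 (64 min), Granite→Machine M7 (24 min) — total 27+35+22+64+24 = 172 min.
Next-best assignment: Umbra→Machine M5, Talus→Machine M1, Pioneer→Machine M6, Iris→Machine M3, Granite→Machine M7 = 213 min.
Every other assignment is strictly worse.

Min total: 172 min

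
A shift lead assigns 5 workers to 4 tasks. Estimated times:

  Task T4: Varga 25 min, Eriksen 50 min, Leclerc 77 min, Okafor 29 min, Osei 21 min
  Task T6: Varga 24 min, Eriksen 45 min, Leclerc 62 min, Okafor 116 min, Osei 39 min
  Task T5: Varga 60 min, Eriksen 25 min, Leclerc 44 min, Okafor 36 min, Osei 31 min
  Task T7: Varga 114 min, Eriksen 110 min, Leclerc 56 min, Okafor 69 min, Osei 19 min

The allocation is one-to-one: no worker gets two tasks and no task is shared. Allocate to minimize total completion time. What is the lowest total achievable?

Optimal: Okafor→Task T4 (29 min), Varga→Task T6 (24 min), Eriksen→Task T5 (25 min), Osei→Task T7 (19 min) — total 29+24+25+19 = 97 min.
Row-greedy (each worker in turn takes its cheapest remaining task) gives 134 min, worse by 37.
Next-best assignment: Okafor→Task T4, Varga→Task T6, Leclerc→Task T5, Osei→Task T7 = 116 min.

Minimum total: 97 min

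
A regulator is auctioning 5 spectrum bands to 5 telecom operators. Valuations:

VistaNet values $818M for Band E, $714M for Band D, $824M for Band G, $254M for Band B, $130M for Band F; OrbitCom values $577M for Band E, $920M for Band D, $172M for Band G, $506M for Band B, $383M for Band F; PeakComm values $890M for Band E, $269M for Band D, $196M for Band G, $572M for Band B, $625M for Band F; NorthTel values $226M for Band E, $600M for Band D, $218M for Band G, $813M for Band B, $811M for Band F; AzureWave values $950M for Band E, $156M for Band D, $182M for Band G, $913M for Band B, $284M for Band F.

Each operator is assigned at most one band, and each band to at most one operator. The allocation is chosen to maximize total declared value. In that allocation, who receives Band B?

AzureWave receives Band B.

Optimal: VistaNet→Band G ($824M), OrbitCom→Band D ($920M), PeakComm→Band E ($890M), NorthTel→Band F ($811M), AzureWave→Band B ($913M) — total 824+920+890+811+913 = $4358M.
Max-entry greedy (repeatedly take the single best remaining cell) gives $4132M, worse by 226.
Swapping VistaNet↔OrbitCom (VistaNet→Band D $714M, OrbitCom→Band G $172M) loses 858.
Every other assignment is strictly worse.
AzureWave's own top band is Band E ($950M), but forcing AzureWave→Band E and reassigning the rest optimally gives only $4132M — worse by 226.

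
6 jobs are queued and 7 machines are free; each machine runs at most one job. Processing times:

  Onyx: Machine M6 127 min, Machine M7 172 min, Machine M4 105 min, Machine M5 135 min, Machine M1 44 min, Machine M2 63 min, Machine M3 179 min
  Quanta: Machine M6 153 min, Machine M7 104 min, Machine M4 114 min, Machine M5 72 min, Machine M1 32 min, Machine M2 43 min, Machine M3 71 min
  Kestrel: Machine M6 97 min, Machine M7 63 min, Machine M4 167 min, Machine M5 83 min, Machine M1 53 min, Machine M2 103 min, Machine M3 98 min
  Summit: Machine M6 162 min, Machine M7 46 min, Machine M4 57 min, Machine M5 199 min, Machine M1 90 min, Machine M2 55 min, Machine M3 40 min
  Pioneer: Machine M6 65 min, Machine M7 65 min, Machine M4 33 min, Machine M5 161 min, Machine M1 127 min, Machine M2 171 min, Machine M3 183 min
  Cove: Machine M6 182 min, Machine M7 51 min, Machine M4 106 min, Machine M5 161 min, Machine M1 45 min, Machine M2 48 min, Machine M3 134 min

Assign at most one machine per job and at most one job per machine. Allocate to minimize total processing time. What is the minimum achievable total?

Optimal: Onyx→Machine M1 (44 min), Quanta→Machine M2 (43 min), Kestrel→Machine M5 (83 min), Summit→Machine M3 (40 min), Pioneer→Machine M4 (33 min), Cove→Machine M7 (51 min) — total 44+43+83+40+33+51 = 294 min.
Min-entry greedy (repeatedly take the single cheapest remaining cell) gives 343 min, worse by 49.

Min total: 294 min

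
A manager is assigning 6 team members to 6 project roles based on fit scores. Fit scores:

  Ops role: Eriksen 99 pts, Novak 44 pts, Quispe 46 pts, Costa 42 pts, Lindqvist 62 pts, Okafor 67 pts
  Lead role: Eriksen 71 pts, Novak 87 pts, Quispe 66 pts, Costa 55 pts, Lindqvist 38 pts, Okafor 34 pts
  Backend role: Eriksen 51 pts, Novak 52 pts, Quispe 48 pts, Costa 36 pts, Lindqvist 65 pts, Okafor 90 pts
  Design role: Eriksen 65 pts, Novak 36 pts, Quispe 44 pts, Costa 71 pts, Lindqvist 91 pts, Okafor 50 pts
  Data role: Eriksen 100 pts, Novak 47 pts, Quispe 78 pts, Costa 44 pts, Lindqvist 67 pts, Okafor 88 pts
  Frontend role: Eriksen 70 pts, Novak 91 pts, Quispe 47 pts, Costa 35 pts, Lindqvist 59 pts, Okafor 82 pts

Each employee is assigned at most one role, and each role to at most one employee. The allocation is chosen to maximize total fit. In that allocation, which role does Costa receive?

Optimal: Eriksen→Ops role (99 pts), Novak→Frontend role (91 pts), Quispe→Data role (78 pts), Costa→Lead role (55 pts), Lindqvist→Design role (91 pts), Okafor→Backend role (90 pts) — total 99+91+78+55+91+90 = 504 pts.
Column-greedy (each role in turn goes to its best remaining employee) gives 480 pts, worse by 24.
Checked against all permutations: 504 pts is optimal.
Costa's own top role is Design role (71 pts), but forcing Costa→Design role and reassigning the rest optimally gives only 484 pts — worse by 20.

Costa receives Lead role.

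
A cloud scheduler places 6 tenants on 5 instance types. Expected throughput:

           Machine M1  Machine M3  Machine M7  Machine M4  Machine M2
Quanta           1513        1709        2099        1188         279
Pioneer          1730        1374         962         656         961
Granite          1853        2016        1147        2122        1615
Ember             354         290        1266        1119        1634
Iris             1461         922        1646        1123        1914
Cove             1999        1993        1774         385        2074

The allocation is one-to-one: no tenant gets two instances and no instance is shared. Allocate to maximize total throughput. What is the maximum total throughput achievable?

Maximum total: 9858 ops/s

This is a one-to-one assignment (maximum-weight bipartite matching).
Optimal: Pioneer→Machine M1 (1730 ops/s), Cove→Machine M3 (1993 ops/s), Quanta→Machine M7 (2099 ops/s), Granite→Machine M4 (2122 ops/s), Iris→Machine M2 (1914 ops/s) — total 1730+1993+2099+2122+1914 = 9858 ops/s.
Max-entry greedy (repeatedly take the single best remaining cell) gives 8947 ops/s, worse by 911.
Swapping Quanta↔Pioneer (Quanta→Machine M1 1513 ops/s, Pioneer→Machine M7 962 ops/s) loses 1354.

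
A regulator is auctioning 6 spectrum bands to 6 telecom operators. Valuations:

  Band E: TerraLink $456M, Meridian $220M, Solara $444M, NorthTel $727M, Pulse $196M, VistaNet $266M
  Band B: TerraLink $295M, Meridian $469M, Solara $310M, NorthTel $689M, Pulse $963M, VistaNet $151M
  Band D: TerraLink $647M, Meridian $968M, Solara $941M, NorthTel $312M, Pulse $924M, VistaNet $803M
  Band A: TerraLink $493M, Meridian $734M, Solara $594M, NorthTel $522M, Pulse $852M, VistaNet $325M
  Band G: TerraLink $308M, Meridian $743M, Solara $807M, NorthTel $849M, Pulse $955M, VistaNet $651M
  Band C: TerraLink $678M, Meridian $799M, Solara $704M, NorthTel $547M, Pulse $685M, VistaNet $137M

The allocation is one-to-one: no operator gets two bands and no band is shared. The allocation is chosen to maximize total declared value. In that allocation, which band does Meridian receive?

This is the linear assignment problem.
Optimal: TerraLink→Band C ($678M), Meridian→Band A ($734M), Solara→Band G ($807M), NorthTel→Band E ($727M), Pulse→Band B ($963M), VistaNet→Band D ($803M) — total 678+734+807+727+963+803 = $4712M.
Column-greedy (each band in turn goes to its best remaining operator) gives $4581M, worse by 131.
Next-best assignment: TerraLink→Band C, Meridian→Band A, Solara→Band D, NorthTel→Band E, Pulse→Band B, VistaNet→Band G = $4694M.
No other one-to-one assignment exceeds $4712M.
Meridian's own top band is Band D ($968M), but forcing Meridian→Band D and reassigning the rest optimally gives only $4581M — worse by 131.

Meridian receives Band A.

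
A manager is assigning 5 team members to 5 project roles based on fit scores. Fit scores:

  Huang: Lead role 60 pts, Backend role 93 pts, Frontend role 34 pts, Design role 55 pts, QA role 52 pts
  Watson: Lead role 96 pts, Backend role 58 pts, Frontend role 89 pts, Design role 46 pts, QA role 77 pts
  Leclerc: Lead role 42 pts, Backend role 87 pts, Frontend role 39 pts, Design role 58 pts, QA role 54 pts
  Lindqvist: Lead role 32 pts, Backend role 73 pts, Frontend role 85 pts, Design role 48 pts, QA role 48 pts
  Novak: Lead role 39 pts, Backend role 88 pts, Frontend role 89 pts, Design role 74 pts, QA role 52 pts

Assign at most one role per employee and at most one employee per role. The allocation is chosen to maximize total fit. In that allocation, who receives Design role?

Novak receives Design role.

Optimal: Huang→Backend role (93 pts), Watson→Lead role (96 pts), Leclerc→QA role (54 pts), Lindqvist→Frontend role (85 pts), Novak→Design role (74 pts) — total 93+96+54+85+74 = 402 pts.
Column-greedy (each role in turn goes to its best remaining employee) gives 384 pts, worse by 18.
Next-best assignment: Huang→QA role, Watson→Lead role, Leclerc→Backend role, Lindqvist→Frontend role, Novak→Design role = 394 pts.
Checked against all permutations: 402 pts is optimal.
Novak's own top role is Frontend role (89 pts), but forcing Novak→Frontend role and reassigning the rest optimally gives only 384 pts — worse by 18.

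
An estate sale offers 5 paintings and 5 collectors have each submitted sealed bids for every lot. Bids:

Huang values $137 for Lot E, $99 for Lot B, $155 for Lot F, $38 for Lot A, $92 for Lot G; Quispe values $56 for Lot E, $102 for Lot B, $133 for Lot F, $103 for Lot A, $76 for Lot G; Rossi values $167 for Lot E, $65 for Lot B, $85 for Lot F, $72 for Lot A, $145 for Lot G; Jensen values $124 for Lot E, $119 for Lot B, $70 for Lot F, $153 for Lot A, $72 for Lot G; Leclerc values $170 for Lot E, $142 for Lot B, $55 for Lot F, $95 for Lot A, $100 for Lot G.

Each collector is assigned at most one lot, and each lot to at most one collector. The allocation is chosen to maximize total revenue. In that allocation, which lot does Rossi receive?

This is the linear assignment problem.
Optimal: Huang→Lot F ($155), Quispe→Lot B ($102), Rossi→Lot G ($145), Jensen→Lot A ($153), Leclerc→Lot E ($170) — total 155+102+145+153+170 = $725.
Row-greedy (each collector in turn takes its best remaining lot) gives $644, worse by 81.
Next-best assignment: Huang→Lot E, Quispe→Lot F, Rossi→Lot G, Jensen→Lot A, Leclerc→Lot B = $710.
Swapping Jensen↔Huang (Jensen→Lot F $70, Huang→Lot A $38) loses 200.
Checked against all permutations: $725 is optimal.
Rossi's own top lot is Lot E ($167), but forcing Rossi→Lot E and reassigning the rest optimally gives only $693 — worse by 32.

Rossi receives Lot G.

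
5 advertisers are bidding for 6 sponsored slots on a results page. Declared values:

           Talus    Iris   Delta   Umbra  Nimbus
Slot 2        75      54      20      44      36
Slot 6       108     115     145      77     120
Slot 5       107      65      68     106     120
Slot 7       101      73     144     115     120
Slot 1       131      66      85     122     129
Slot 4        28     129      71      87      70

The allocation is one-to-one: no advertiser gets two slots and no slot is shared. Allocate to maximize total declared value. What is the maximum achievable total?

Max total: $640

Optimal: Talus→Slot 1 ($131), Iris→Slot 4 ($129), Delta→Slot 6 ($145), Umbra→Slot 7 ($115), Nimbus→Slot 5 ($120) — total 131+129+145+115+120 = $640.
Column-greedy (each slot in turn goes to its best remaining advertiser) gives $521, worse by 119.
Next-best assignment: Talus→Slot 1, Iris→Slot 4, Delta→Slot 6, Umbra→Slot 5, Nimbus→Slot 7 = $631.
Swapping Iris↔Umbra (Iris→Slot 7 $73, Umbra→Slot 4 $87) loses 84.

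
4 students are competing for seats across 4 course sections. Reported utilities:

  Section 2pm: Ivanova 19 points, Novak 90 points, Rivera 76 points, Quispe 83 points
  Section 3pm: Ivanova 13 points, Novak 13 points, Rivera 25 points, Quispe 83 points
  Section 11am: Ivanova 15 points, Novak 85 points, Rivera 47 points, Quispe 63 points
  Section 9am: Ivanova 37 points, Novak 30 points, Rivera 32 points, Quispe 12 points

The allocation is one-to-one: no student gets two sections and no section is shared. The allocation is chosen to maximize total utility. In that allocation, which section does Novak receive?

Novak receives Section 11am.

This is a one-to-one assignment (maximum-weight bipartite matching).
Optimal: Ivanova→Section 9am (37 points), Novak→Section 11am (85 points), Rivera→Section 2pm (76 points), Quispe→Section 3pm (83 points) — total 37+85+76+83 = 281 points.
Column-greedy (each section in turn goes to its best remaining student) gives 257 points, worse by 24.
Novak's own top section is Section 2pm (90 points), but forcing Novak→Section 2pm and reassigning the rest optimally gives only 257 points — worse by 24.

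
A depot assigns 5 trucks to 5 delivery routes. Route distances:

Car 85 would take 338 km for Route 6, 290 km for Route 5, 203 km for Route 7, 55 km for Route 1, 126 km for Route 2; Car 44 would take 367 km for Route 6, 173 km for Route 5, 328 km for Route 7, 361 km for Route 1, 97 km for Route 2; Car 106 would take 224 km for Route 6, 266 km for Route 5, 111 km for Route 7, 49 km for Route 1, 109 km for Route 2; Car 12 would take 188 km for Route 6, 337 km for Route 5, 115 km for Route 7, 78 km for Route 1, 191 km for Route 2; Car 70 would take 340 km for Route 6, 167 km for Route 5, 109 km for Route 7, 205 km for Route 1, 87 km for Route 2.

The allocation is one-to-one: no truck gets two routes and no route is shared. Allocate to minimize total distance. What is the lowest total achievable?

Optimal: Car 85→Route 1 (55 km), Car 44→Route 5 (173 km), Car 106→Route 7 (111 km), Car 12→Route 6 (188 km), Car 70→Route 2 (87 km) — total 55+173+111+188+87 = 614 km.
Next-best assignment: Car 85→Route 1, Car 44→Route 2, Car 106→Route 7, Car 12→Route 6, Car 70→Route 5 = 618 km.
Checked against all permutations: 614 km is optimal.

Minimum total: 614 km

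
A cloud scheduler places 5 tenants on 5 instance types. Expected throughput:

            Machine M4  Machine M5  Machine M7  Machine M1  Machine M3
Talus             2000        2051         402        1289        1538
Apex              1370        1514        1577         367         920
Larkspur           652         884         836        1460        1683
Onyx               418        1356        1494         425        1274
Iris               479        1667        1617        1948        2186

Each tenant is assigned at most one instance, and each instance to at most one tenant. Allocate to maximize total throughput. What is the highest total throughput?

Optimal: Talus→Machine M4 (2000 ops/s), Apex→Machine M5 (1514 ops/s), Larkspur→Machine M1 (1460 ops/s), Onyx→Machine M7 (1494 ops/s), Iris→Machine M3 (2186 ops/s) — total 2000+1514+1460+1494+2186 = 8654 ops/s.
Next-best assignment: Talus→Machine M4, Apex→Machine M5, Larkspur→Machine M3, Onyx→Machine M7, Iris→Machine M1 = 8639 ops/s.
Swapping Iris↔Talus (Iris→Machine M4 479 ops/s, Talus→Machine M3 1538 ops/s) loses 2169.

Max total: 8654 ops/s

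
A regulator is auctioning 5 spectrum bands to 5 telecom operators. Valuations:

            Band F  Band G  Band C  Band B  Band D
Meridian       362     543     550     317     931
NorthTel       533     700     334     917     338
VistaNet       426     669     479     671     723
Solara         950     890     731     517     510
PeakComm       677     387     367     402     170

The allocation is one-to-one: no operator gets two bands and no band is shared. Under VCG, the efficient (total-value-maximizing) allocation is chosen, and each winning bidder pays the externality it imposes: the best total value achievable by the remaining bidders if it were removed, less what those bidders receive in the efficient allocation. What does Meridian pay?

Efficient allocation: Meridian→Band D ($931M), NorthTel→Band B ($917M), VistaNet→Band G ($669M), Solara→Band C ($731M), PeakComm→Band F ($677M); total welfare W = $3925M.
Meridian receives Band D at value $931M, so the others get W − 931 = $2994M.
Without Meridian: best allocation of the remaining 4 bidders over all 5 bands is NorthTel→Band B ($917M), VistaNet→Band D ($723M), Solara→Band G ($890M), PeakComm→Band F ($677M), total $3207M.
VCG payment = (others' best without Meridian) − (others' welfare with Meridian) = 3207 − 2994 = $213M.

Meridian pays $213M.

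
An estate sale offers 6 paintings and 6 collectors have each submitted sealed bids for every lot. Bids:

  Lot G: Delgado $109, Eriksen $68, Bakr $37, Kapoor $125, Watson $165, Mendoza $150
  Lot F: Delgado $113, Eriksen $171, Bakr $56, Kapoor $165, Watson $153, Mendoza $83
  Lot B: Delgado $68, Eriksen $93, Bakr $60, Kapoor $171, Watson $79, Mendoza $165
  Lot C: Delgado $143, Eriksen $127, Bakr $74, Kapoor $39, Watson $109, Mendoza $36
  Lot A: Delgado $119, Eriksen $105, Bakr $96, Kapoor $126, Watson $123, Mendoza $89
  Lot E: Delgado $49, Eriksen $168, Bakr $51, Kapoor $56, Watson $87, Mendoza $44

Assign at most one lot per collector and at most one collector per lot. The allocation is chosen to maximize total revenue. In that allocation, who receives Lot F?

Kapoor receives Lot F.

Optimal: Delgado→Lot C ($143), Eriksen→Lot E ($168), Bakr→Lot A ($96), Kapoor→Lot F ($165), Watson→Lot G ($165), Mendoza→Lot B ($165) — total 143+168+96+165+165+165 = $902.
Next-best assignment: Delgado→Lot C, Eriksen→Lot E, Bakr→Lot A, Kapoor→Lot B, Watson→Lot F, Mendoza→Lot G = $881.
No other one-to-one assignment exceeds $902.
Kapoor's own top lot is Lot B ($171), but forcing Kapoor→Lot B and reassigning the rest optimally gives only $881 — worse by 21.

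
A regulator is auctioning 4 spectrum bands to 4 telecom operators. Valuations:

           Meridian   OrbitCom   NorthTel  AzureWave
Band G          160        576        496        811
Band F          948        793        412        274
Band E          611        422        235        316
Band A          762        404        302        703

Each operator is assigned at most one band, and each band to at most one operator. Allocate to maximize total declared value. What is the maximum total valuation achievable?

Maximum total: $2603M

Optimal: Meridian→Band E ($611M), OrbitCom→Band F ($793M), NorthTel→Band G ($496M), AzureWave→Band A ($703M) — total 611+793+496+703 = $2603M.
Column-greedy (each band in turn goes to its best remaining operator) gives $2483M, worse by 120.
Next-best assignment: Meridian→Band A, OrbitCom→Band F, NorthTel→Band E, AzureWave→Band G = $2601M.
No other one-to-one assignment exceeds $2603M.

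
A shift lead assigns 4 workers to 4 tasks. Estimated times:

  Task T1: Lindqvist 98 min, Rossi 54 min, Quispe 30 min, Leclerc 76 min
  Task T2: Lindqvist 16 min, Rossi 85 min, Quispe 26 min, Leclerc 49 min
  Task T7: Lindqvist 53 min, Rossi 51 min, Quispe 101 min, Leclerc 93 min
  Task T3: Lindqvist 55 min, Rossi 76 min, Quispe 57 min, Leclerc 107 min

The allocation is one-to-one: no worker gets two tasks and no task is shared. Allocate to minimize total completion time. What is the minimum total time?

Minimum total: 185 min

Optimal: Lindqvist→Task T3 (55 min), Rossi→Task T7 (51 min), Quispe→Task T1 (30 min), Leclerc→Task T2 (49 min) — total 55+51+30+49 = 185 min.
Column-greedy (each task in turn goes to its cheapest remaining worker) gives 204 min, worse by 19.
Next-best assignment: Lindqvist→Task T2, Rossi→Task T7, Quispe→Task T3, Leclerc→Task T1 = 200 min.
No other one-to-one assignment undercuts 185 min.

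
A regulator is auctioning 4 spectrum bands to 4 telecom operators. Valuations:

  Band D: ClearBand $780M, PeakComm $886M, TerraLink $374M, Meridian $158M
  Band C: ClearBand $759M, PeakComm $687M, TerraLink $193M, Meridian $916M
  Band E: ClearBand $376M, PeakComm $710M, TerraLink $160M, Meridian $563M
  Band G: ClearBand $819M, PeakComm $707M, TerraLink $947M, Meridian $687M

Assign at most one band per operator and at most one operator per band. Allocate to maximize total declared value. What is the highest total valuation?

This is a one-to-one assignment (maximum-weight bipartite matching).
Optimal: ClearBand→Band D ($780M), PeakComm→Band E ($710M), TerraLink→Band G ($947M), Meridian→Band C ($916M) — total 780+710+947+916 = $3353M.
Column-greedy (each band in turn goes to its best remaining operator) gives $3125M, worse by 228.

Max total: $3353M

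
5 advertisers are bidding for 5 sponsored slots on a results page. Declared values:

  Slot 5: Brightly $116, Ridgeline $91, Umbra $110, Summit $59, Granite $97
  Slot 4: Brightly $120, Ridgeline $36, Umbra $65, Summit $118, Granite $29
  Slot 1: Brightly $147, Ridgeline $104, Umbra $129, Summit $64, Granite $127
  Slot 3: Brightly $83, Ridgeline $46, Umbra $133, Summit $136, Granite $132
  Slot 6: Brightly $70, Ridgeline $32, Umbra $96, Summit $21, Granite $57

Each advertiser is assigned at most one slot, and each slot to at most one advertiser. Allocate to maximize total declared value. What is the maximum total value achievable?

Maximum total: $584

Optimal: Brightly→Slot 1 ($147), Ridgeline→Slot 5 ($91), Umbra→Slot 6 ($96), Summit→Slot 4 ($118), Granite→Slot 3 ($132) — total 147+91+96+118+132 = $584.
Column-greedy (each slot in turn goes to its best remaining advertiser) gives $527, worse by 57.
No other one-to-one assignment exceeds $584.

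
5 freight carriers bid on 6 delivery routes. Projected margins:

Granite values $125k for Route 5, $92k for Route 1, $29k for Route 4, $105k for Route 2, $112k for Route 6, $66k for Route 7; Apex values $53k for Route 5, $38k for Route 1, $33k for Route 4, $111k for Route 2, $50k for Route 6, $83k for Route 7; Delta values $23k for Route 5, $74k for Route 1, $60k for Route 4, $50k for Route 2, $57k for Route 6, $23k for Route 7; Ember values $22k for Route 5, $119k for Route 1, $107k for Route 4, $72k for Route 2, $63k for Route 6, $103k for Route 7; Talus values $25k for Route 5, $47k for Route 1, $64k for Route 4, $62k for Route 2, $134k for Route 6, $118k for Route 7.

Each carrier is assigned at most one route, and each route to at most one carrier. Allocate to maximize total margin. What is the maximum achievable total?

Maximum total: $551k

Treat this as an assignment problem: match each carrier to one route.
Optimal: Granite→Route 5 ($125k), Apex→Route 2 ($111k), Delta→Route 1 ($74k), Ember→Route 4 ($107k), Talus→Route 6 ($134k) — total 125+111+74+107+134 = $551k.
Checked against all permutations: $551k is optimal.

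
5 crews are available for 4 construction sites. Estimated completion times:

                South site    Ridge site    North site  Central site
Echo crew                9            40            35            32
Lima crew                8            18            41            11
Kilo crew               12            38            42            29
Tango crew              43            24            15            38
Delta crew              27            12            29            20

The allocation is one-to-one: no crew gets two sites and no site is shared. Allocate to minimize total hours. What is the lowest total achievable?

Min total: 47 hours

This is a one-to-one assignment (minimum-cost bipartite matching).
Optimal: Echo crew→South site (9 hours), Delta crew→Ridge site (12 hours), Tango crew→North site (15 hours), Lima crew→Central site (11 hours) — total 9+12+15+11 = 47 hours.
Row-greedy (each crew in turn takes its cheapest remaining site) gives 73 hours, worse by 26.
Checked against all permutations: 47 hours is optimal.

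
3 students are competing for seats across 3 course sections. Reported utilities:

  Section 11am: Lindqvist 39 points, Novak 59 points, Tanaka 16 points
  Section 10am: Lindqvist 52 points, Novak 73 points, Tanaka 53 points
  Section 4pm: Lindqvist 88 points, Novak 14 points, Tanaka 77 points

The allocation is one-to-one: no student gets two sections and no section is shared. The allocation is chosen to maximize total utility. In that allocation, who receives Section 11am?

Novak receives Section 11am.

This is a one-to-one assignment (maximum-weight bipartite matching).
Optimal: Lindqvist→Section 4pm (88 points), Novak→Section 11am (59 points), Tanaka→Section 10am (53 points) — total 88+59+53 = 200 points.
Row-greedy (each student in turn takes its best remaining section) gives 177 points, worse by 23.
Next-best assignment: Lindqvist→Section 11am, Novak→Section 10am, Tanaka→Section 4pm = 189 points.
No other one-to-one assignment exceeds 200 points.
Novak's own top section is Section 10am (73 points), but forcing Novak→Section 10am and reassigning the rest optimally gives only 189 points — worse by 11.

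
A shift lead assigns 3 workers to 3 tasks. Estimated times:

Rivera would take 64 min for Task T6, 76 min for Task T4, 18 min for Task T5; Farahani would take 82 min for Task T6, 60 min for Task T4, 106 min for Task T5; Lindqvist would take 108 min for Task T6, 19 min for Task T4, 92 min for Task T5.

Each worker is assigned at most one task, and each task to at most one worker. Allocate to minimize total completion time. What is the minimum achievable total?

Minimum total: 119 min

Optimal: Rivera→Task T5 (18 min), Farahani→Task T6 (82 min), Lindqvist→Task T4 (19 min) — total 18+82+19 = 119 min.
Swapping Rivera↔Farahani (Rivera→Task T6 64 min, Farahani→Task T5 106 min) adds 70.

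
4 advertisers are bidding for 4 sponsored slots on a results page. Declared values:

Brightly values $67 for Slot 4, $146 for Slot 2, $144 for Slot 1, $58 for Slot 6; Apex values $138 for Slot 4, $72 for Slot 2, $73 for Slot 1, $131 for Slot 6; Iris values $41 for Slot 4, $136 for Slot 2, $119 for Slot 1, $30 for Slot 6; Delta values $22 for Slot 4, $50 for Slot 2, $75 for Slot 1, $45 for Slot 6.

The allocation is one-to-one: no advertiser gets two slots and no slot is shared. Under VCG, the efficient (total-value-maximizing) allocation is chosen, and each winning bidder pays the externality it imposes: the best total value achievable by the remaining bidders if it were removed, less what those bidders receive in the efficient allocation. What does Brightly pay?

Efficient allocation: Brightly→Slot 1 ($144), Apex→Slot 4 ($138), Iris→Slot 2 ($136), Delta→Slot 6 ($45); total welfare W = $463.
Brightly receives Slot 1 at value $144, so the others get W − 144 = $319.
Without Brightly: best allocation of the remaining 3 bidders over all 4 slots is Apex→Slot 4 ($138), Iris→Slot 2 ($136), Delta→Slot 1 ($75), total $349.
VCG payment = (others' best without Brightly) − (others' welfare with Brightly) = 349 − 319 = $30.

Brightly pays $30.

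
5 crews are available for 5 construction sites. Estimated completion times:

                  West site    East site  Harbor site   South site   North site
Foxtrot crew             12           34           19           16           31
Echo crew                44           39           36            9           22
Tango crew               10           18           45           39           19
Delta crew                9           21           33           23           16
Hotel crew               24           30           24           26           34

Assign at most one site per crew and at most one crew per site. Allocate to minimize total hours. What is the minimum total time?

Min total: 79 hours

Optimal: Foxtrot crew→West site (12 hours), Echo crew→South site (9 hours), Tango crew→East site (18 hours), Delta crew→North site (16 hours), Hotel crew→Harbor site (24 hours) — total 12+9+18+16+24 = 79 hours.
Min-entry greedy (repeatedly take the single cheapest remaining cell) gives 89 hours, worse by 10.
Next-best assignment: Foxtrot crew→Harbor site, Echo crew→South site, Tango crew→West site, Delta crew→North site, Hotel crew→East site = 84 hours.
Swapping Tango crew↔Delta crew (Tango crew→North site 19 hours, Delta crew→East site 21 hours) adds 6.
Checked against all permutations: 79 hours is optimal.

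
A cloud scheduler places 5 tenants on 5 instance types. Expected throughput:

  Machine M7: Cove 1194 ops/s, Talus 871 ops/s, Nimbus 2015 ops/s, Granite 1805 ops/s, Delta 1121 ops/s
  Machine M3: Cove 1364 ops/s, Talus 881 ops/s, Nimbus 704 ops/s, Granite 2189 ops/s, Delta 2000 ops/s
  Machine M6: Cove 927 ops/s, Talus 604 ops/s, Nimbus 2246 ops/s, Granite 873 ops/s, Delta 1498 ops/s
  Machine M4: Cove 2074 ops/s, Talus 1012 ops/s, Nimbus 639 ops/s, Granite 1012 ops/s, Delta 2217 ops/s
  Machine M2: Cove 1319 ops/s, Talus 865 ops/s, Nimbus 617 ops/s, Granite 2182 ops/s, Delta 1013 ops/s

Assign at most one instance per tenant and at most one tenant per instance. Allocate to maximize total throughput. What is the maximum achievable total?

Optimal: Cove→Machine M4 (2074 ops/s), Talus→Machine M7 (871 ops/s), Nimbus→Machine M6 (2246 ops/s), Granite→Machine M2 (2182 ops/s), Delta→Machine M3 (2000 ops/s) — total 2074+871+2246+2182+2000 = 9373 ops/s.
Max-entry greedy (repeatedly take the single best remaining cell) gives 8842 ops/s, worse by 531.
Next-best assignment: Cove→Machine M4, Talus→Machine M2, Nimbus→Machine M6, Granite→Machine M7, Delta→Machine M3 = 8990 ops/s.

Maximum total: 9373 ops/s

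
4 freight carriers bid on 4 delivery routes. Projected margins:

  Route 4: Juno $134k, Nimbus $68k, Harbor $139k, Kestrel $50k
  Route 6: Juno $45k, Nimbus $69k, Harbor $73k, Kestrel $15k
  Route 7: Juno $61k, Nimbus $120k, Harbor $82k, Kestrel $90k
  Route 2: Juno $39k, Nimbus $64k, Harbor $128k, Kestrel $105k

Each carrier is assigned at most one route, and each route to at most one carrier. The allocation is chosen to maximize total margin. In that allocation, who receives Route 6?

Optimal: Juno→Route 4 ($134k), Nimbus→Route 7 ($120k), Harbor→Route 6 ($73k), Kestrel→Route 2 ($105k) — total 134+120+73+105 = $432k.
Max-entry greedy (repeatedly take the single best remaining cell) gives $409k, worse by 23.
Swapping Nimbus↔Juno (Nimbus→Route 4 $68k, Juno→Route 7 $61k) loses 125.
Every other assignment is strictly worse.
Harbor's own top route is Route 4 ($139k), but forcing Harbor→Route 4 and reassigning the rest optimally gives only $409k — worse by 23.

Harbor receives Route 6.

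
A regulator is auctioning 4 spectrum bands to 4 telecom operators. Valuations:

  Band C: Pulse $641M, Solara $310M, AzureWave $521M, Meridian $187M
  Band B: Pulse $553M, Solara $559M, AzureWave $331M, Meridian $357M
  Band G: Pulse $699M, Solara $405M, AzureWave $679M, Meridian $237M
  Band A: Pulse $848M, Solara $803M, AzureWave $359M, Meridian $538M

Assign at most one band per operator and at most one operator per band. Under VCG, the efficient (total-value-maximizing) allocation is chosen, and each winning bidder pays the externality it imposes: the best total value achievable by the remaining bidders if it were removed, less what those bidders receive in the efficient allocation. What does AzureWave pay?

Efficient allocation: Pulse→Band C ($641M), Solara→Band A ($803M), AzureWave→Band G ($679M), Meridian→Band B ($357M); total welfare W = $2480M.
AzureWave receives Band G at value $679M, so the others get W − 679 = $1801M.
Without AzureWave: best allocation of the remaining 3 bidders over all 4 bands is Pulse→Band G ($699M), Solara→Band A ($803M), Meridian→Band B ($357M), total $1859M.
VCG payment = (others' best without AzureWave) − (others' welfare with AzureWave) = 1859 − 1801 = $58M.

AzureWave pays $58M.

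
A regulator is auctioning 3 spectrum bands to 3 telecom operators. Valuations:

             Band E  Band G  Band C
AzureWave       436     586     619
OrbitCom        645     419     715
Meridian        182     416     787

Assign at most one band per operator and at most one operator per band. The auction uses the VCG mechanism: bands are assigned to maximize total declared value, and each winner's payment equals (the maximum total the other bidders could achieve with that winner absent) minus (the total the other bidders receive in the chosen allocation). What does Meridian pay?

Meridian pays $70M.

Efficient allocation: AzureWave→Band G ($586M), OrbitCom→Band E ($645M), Meridian→Band C ($787M); total welfare W = $2018M.
Meridian receives Band C at value $787M, so the others get W − 787 = $1231M.
Without Meridian: best allocation of the remaining 2 bidders over all 3 bands is AzureWave→Band G ($586M), OrbitCom→Band C ($715M), total $1301M.
VCG payment = (others' best without Meridian) − (others' welfare with Meridian) = 1301 − 1231 = $70M.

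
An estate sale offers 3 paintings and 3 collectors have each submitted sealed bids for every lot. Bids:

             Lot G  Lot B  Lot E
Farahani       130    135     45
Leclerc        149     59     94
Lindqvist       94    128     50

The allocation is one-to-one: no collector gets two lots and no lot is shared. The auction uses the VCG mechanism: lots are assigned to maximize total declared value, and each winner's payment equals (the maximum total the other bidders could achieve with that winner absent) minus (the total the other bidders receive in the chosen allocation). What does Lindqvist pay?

Lindqvist pays $60.

Efficient allocation: Farahani→Lot G ($130), Leclerc→Lot E ($94), Lindqvist→Lot B ($128); total welfare W = $352.
Lindqvist receives Lot B at value $128, so the others get W − 128 = $224.
Without Lindqvist: best allocation of the remaining 2 bidders over all 3 lots is Farahani→Lot B ($135), Leclerc→Lot G ($149), total $284.
VCG payment = (others' best without Lindqvist) − (others' welfare with Lindqvist) = 284 − 224 = $60.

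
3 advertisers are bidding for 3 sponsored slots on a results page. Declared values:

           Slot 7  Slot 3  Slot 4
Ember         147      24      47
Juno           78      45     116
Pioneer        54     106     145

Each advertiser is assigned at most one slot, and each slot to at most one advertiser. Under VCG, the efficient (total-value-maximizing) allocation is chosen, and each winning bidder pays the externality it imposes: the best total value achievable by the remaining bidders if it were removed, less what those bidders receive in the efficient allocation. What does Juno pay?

Juno pays $39.

Efficient allocation: Ember→Slot 7 ($147), Juno→Slot 4 ($116), Pioneer→Slot 3 ($106); total welfare W = $369.
Juno receives Slot 4 at value $116, so the others get W − 116 = $253.
Without Juno: best allocation of the remaining 2 bidders over all 3 slots is Ember→Slot 7 ($147), Pioneer→Slot 4 ($145), total $292.
VCG payment = (others' best without Juno) − (others' welfare with Juno) = 292 − 253 = $39.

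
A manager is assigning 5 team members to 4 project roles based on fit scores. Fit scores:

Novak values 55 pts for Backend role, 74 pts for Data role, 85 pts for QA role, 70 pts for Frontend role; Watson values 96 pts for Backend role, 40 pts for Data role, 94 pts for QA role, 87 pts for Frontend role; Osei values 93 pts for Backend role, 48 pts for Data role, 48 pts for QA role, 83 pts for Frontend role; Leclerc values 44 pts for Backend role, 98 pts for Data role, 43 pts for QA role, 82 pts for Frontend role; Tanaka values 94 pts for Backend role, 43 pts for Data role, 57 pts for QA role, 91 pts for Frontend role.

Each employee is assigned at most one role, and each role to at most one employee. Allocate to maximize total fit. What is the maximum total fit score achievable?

Optimal: Osei→Backend role (93 pts), Leclerc→Data role (98 pts), Watson→QA role (94 pts), Tanaka→Frontend role (91 pts) — total 93+98+94+91 = 376 pts.
Max-entry greedy (repeatedly take the single best remaining cell) gives 370 pts, worse by 6.
Swapping Osei↔Watson (Osei→QA role 48 pts, Watson→Backend role 96 pts) loses 43.
Checked against all permutations: 376 pts is optimal.

Max total: 376 pts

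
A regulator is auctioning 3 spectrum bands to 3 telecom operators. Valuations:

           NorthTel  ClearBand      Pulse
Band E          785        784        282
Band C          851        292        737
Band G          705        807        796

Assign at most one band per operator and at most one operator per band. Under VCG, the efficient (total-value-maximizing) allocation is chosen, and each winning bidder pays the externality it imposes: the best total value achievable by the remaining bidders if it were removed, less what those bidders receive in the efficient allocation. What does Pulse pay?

Efficient allocation: NorthTel→Band C ($851M), ClearBand→Band E ($784M), Pulse→Band G ($796M); total welfare W = $2431M.
Pulse receives Band G at value $796M, so the others get W − 796 = $1635M.
Without Pulse: best allocation of the remaining 2 bidders over all 3 bands is NorthTel→Band C ($851M), ClearBand→Band G ($807M), total $1658M.
VCG payment = (others' best without Pulse) − (others' welfare with Pulse) = 1658 − 1635 = $23M.

Pulse pays $23M.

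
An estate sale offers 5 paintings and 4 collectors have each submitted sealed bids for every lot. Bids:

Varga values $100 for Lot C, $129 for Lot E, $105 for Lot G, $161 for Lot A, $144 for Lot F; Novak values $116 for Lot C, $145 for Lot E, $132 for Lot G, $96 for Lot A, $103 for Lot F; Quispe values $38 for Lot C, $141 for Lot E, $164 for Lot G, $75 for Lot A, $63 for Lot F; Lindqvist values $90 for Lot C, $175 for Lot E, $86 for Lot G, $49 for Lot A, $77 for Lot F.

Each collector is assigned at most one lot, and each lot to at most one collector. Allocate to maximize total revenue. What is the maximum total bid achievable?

Maximum total: $616

Optimal: Varga→Lot A ($161), Novak→Lot C ($116), Quispe→Lot G ($164), Lindqvist→Lot E ($175) — total 161+116+164+175 = $616.
Swapping Lindqvist↔Novak (Lindqvist→Lot C $90, Novak→Lot E $145) loses 56.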